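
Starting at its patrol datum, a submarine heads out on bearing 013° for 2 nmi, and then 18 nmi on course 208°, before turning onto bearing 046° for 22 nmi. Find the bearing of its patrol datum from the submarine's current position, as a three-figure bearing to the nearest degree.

260°

Leg 1 (013°, 2 nmi): east 2 sin 13° = 0.45, north 2 cos 13° = 1.95
Leg 2 (208°, 18 nmi): east 18 sin 208° = -8.45, north 18 cos 208° = -15.89
Leg 3 (046°, 22 nmi): east 22 sin 46° = 15.83, north 22 cos 46° = 15.28
Net displacement: 7.82 east, 1.34 north. Direction back to start is (-7.82, -1.34): bearing = atan2(-7.82, -1.34) mod 360° = 260.30° ≈ 260°.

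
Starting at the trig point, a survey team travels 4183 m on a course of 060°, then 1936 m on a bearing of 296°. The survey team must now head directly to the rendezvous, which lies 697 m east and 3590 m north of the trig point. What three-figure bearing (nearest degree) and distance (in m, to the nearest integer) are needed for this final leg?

299°, 1352 m

Leg 1 (060°, 4183 m): east 4183 sin 60° = 3622.58, north 4183 cos 60° = 2091.50
Leg 2 (296°, 1936 m): east 1936 sin 296° = -1740.07, north 1936 cos 296° = 848.69
Current position: (1882.52, 2940.19). Target: (697, 3590). Remaining: Δeast = -1185.52, Δnorth = 649.81.
Bearing = atan2(-1185.52, 649.81) mod 360° = 298.73°; distance = √((-1185.52)² + (649.81)²) = 1351.929 m.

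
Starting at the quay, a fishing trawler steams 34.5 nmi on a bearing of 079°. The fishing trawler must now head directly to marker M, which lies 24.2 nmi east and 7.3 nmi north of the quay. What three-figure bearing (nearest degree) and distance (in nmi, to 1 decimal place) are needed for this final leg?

274°, 9.7 nmi

Leg 1 (079°, 34.5 nmi): east 34.5 sin 79° = 33.87, north 34.5 cos 79° = 6.58
Current position: (33.87, 6.58). Target: (24.2, 7.3). Remaining: Δeast = -9.67, Δnorth = 0.72.
Bearing = atan2(-9.67, 0.72) mod 360° = 274.24°; distance = √((-9.67)² + (0.72)²) = 9.693 nmi.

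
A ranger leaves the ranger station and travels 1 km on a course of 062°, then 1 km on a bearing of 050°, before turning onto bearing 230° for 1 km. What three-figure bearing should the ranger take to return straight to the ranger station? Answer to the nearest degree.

Leg 1 (062°, 1 km): east 1 sin 62° = 0.88, north 1 cos 62° = 0.47
Leg 2 (050°, 1 km): east 1 sin 50° = 0.77, north 1 cos 50° = 0.64
Leg 3 (230°, 1 km): east 1 sin 230° = -0.77, north 1 cos 230° = -0.64
Net displacement: 0.88 east, 0.47 north. Direction back to start is (-0.88, -0.47): bearing = atan2(-0.88, -0.47) mod 360° = 242.00° ≈ 242°.

242°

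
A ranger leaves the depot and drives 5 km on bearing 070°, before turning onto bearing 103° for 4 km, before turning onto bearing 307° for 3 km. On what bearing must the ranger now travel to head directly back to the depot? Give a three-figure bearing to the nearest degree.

247°

Leg 1 (070°, 5 km): east 5 sin 70° = 4.70, north 5 cos 70° = 1.71
Leg 2 (103°, 4 km): east 4 sin 103° = 3.90, north 4 cos 103° = -0.90
Leg 3 (307°, 3 km): east 3 sin 307° = -2.40, north 3 cos 307° = 1.81
Net displacement: 6.20 east, 2.62 north. Direction back to start is (-6.20, -2.62): bearing = atan2(-6.20, -2.62) mod 360° = 247.13° ≈ 247°.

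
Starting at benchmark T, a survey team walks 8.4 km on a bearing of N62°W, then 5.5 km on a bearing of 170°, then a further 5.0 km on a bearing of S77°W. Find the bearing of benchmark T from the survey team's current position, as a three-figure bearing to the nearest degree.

Leg 1 (N62°W, 8.4 km): east 8.4 sin 298° = -7.42, north 8.4 cos 298° = 3.94
Leg 2 (170°, 5.5 km): east 5.5 sin 170° = 0.96, north 5.5 cos 170° = -5.42
Leg 3 (S77°W, 5.0 km): east 5.0 sin 257° = -4.87, north 5.0 cos 257° = -1.12
Net displacement: -11.33 east, -2.60 north. Direction back to start is (11.33, 2.60): bearing = atan2(11.33, 2.60) mod 360° = 77.09° ≈ 077°.

077°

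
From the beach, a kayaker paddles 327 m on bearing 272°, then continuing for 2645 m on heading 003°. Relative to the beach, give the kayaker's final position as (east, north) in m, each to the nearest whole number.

(-188, 2653)

Leg 1 (272°, 327 m): east 327 sin 272° = -326.80, north 327 cos 272° = 11.41
Leg 2 (003°, 2645 m): east 2645 sin 3° = 138.43, north 2645 cos 3° = 2641.38
Summing: -188.37 m east, 2652.79 m north → (-188, 2653).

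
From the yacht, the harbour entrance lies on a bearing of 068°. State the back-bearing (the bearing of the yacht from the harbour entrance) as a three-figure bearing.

Back-bearing = 068° + 180° = 248°.

248°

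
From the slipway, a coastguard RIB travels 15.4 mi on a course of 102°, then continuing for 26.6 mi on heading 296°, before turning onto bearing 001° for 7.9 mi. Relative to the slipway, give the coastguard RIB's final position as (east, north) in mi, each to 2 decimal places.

(-8.71, 16.36)

Leg 1 (102°, 15.4 mi): east 15.4 sin 102° = 15.06, north 15.4 cos 102° = -3.20
Leg 2 (296°, 26.6 mi): east 26.6 sin 296° = -23.91, north 26.6 cos 296° = 11.66
Leg 3 (001°, 7.9 mi): east 7.9 sin 1° = 0.14, north 7.9 cos 1° = 7.90
Summing: -8.71 mi east, 16.36 mi north → (-8.71, 16.36).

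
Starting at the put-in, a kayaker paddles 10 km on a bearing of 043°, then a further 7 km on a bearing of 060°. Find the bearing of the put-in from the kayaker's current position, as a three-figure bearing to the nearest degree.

230°

Leg 1 (043°, 10 km): east 10 sin 43° = 6.82, north 10 cos 43° = 7.31
Leg 2 (060°, 7 km): east 7 sin 60° = 6.06, north 7 cos 60° = 3.50
Net displacement: 12.88 east, 10.81 north. Direction back to start is (-12.88, -10.81): bearing = atan2(-12.88, -10.81) mod 360° = 229.99° ≈ 230°.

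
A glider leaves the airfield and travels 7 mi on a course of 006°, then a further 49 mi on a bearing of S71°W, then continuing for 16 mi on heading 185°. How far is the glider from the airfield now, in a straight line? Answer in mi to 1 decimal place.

53.2 mi

Leg 1 (006°, 7 mi): east 7 sin 6° = 0.73, north 7 cos 6° = 6.96
Leg 2 (S71°W, 49 mi): east 49 sin 251° = -46.33, north 49 cos 251° = -15.95
Leg 3 (185°, 16 mi): east 16 sin 185° = -1.39, north 16 cos 185° = -15.94
Net: -46.99 east, -24.93 north. Distance = √((-46.99)² + (-24.93)²) = 53.197 mi.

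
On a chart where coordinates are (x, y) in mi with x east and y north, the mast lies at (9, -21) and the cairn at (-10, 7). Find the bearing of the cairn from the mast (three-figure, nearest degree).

Δeast = -10 − 9 = -19.00; Δnorth = 7 − -21 = 28.00.
Bearing = atan2(Δeast, Δnorth) mod 360° = 325.84° ≈ 326°.

326°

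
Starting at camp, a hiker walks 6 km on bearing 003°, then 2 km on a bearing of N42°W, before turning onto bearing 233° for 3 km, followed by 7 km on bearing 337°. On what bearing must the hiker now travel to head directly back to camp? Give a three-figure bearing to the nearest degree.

153°

Leg 1 (003°, 6 km): east 6 sin 3° = 0.31, north 6 cos 3° = 5.99
Leg 2 (N42°W, 2 km): east 2 sin 318° = -1.34, north 2 cos 318° = 1.49
Leg 3 (233°, 3 km): east 3 sin 233° = -2.40, north 3 cos 233° = -1.81
Leg 4 (337°, 7 km): east 7 sin 337° = -2.74, north 7 cos 337° = 6.44
Net displacement: -6.16 east, 12.12 north. Direction back to start is (6.16, -12.12): bearing = atan2(6.16, -12.12) mod 360° = 153.07° ≈ 153°.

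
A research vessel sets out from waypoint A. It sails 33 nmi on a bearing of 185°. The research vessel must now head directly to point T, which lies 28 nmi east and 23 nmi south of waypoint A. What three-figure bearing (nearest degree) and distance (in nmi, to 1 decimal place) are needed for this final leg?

072°, 32.4 nmi

Leg 1 (185°, 33 nmi): east 33 sin 185° = -2.88, north 33 cos 185° = -32.87
Current position: (-2.88, -32.87). Target: (28, -23). Remaining: Δeast = 30.88, Δnorth = 9.87.
Bearing = atan2(30.88, 9.87) mod 360° = 72.27°; distance = √((30.88)² + (9.87)²) = 32.417 nmi.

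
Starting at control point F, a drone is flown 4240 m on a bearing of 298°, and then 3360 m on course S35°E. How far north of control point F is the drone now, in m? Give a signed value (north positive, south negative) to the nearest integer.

-762 m

Leg 1 (298°, 4240 m): east 4240 sin 298° = -3743.70, north 4240 cos 298° = 1990.56
Leg 2 (S35°E, 3360 m): east 3360 sin 145° = 1927.22, north 3360 cos 145° = -2752.35
Net north component: -761.79 m.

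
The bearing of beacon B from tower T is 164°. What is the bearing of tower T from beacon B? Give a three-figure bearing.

Back-bearing = 164° + 180° = 344°.

344°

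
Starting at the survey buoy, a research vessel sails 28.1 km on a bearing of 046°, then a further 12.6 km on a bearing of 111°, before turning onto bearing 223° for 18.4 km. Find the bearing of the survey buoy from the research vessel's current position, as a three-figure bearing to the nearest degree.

265°

Leg 1 (046°, 28.1 km): east 28.1 sin 46° = 20.21, north 28.1 cos 46° = 19.52
Leg 2 (111°, 12.6 km): east 12.6 sin 111° = 11.76, north 12.6 cos 111° = -4.52
Leg 3 (223°, 18.4 km): east 18.4 sin 223° = -12.55, north 18.4 cos 223° = -13.46
Net displacement: 19.43 east, 1.55 north. Direction back to start is (-19.43, -1.55): bearing = atan2(-19.43, -1.55) mod 360° = 265.45° ≈ 265°.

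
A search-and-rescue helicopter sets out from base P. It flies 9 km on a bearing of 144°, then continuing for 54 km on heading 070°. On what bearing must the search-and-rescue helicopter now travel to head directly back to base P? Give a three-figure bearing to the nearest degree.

Leg 1 (144°, 9 km): east 9 sin 144° = 5.29, north 9 cos 144° = -7.28
Leg 2 (070°, 54 km): east 54 sin 70° = 50.74, north 54 cos 70° = 18.47
Net displacement: 56.03 east, 11.19 north. Direction back to start is (-56.03, -11.19): bearing = atan2(-56.03, -11.19) mod 360° = 258.71° ≈ 259°.

259°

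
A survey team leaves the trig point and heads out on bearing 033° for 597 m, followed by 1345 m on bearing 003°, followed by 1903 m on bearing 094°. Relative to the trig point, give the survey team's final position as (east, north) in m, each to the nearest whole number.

Leg 1 (033°, 597 m): east 597 sin 33° = 325.15, north 597 cos 33° = 500.69
Leg 2 (003°, 1345 m): east 1345 sin 3° = 70.39, north 1345 cos 3° = 1343.16
Leg 3 (094°, 1903 m): east 1903 sin 94° = 1898.36, north 1903 cos 94° = -132.75
Summing: 2293.91 m east, 1711.10 m north → (2294, 1711).

(2294, 1711)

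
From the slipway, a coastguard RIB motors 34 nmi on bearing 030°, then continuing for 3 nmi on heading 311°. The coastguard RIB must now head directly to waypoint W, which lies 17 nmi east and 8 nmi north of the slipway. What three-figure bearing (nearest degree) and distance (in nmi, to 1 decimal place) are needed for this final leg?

Leg 1 (030°, 34 nmi): east 34 sin 30° = 17.00, north 34 cos 30° = 29.44
Leg 2 (311°, 3 nmi): east 3 sin 311° = -2.26, north 3 cos 311° = 1.97
Current position: (14.74, 31.41). Target: (17, 8). Remaining: Δeast = 2.26, Δnorth = -23.41.
Bearing = atan2(2.26, -23.41) mod 360° = 174.48°; distance = √((2.26)² + (-23.41)²) = 23.522 nmi.

174°, 23.5 nmi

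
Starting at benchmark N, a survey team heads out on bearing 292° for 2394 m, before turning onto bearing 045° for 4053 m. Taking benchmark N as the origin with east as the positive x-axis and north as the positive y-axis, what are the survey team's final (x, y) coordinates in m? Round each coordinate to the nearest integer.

Leg 1 (292°, 2394 m): east 2394 sin 292° = -2219.68, north 2394 cos 292° = 896.81
Leg 2 (045°, 4053 m): east 4053 sin 45° = 2865.90, north 4053 cos 45° = 2865.90
Summing: 646.23 m east, 3762.71 m north → (646, 3763).

(646, 3763)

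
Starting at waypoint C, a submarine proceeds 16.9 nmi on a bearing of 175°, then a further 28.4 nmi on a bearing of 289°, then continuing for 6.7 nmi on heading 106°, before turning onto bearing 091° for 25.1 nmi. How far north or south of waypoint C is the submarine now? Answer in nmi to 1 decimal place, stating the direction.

Leg 1 (175°, 16.9 nmi): east 16.9 sin 175° = 1.47, north 16.9 cos 175° = -16.84
Leg 2 (289°, 28.4 nmi): east 28.4 sin 289° = -26.85, north 28.4 cos 289° = 9.25
Leg 3 (106°, 6.7 nmi): east 6.7 sin 106° = 6.44, north 6.7 cos 106° = -1.85
Leg 4 (091°, 25.1 nmi): east 25.1 sin 91° = 25.10, north 25.1 cos 91° = -0.44
Net north component: -9.87 nmi.

9.9 nmi south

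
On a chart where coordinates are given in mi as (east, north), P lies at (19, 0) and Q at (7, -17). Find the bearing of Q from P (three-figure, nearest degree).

Δeast = 7 − 19 = -12.00; Δnorth = -17 − 0 = -17.00.
Bearing = atan2(Δeast, Δnorth) mod 360° = 215.22° ≈ 215°.

215°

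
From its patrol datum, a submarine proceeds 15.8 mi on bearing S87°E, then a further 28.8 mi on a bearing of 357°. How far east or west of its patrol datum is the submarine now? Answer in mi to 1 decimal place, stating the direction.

14.3 mi east

Leg 1 (S87°E, 15.8 mi): east 15.8 sin 93° = 15.78, north 15.8 cos 93° = -0.83
Leg 2 (357°, 28.8 mi): east 28.8 sin 357° = -1.51, north 28.8 cos 357° = 28.76
Net east component: 14.27 mi.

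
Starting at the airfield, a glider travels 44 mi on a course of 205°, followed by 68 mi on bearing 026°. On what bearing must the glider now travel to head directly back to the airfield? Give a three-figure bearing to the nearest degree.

208°

Leg 1 (205°, 44 mi): east 44 sin 205° = -18.60, north 44 cos 205° = -39.88
Leg 2 (026°, 68 mi): east 68 sin 26° = 29.81, north 68 cos 26° = 61.12
Net displacement: 11.21 east, 21.24 north. Direction back to start is (-11.21, -21.24): bearing = atan2(-11.21, -21.24) mod 360° = 207.83° ≈ 208°.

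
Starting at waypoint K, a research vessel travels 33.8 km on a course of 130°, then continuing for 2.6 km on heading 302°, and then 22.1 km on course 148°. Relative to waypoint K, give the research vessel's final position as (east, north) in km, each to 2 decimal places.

Leg 1 (130°, 33.8 km): east 33.8 sin 130° = 25.89, north 33.8 cos 130° = -21.73
Leg 2 (302°, 2.6 km): east 2.6 sin 302° = -2.20, north 2.6 cos 302° = 1.38
Leg 3 (148°, 22.1 km): east 22.1 sin 148° = 11.71, north 22.1 cos 148° = -18.74
Summing: 35.40 km east, -39.09 km north → (35.40, -39.09).

(35.40, -39.09)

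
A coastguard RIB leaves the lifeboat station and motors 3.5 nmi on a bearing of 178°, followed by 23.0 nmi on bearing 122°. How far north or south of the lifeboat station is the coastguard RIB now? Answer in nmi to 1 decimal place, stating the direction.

Leg 1 (178°, 3.5 nmi): east 3.5 sin 178° = 0.12, north 3.5 cos 178° = -3.50
Leg 2 (122°, 23.0 nmi): east 23.0 sin 122° = 19.51, north 23.0 cos 122° = -12.19
Net north component: -15.69 nmi.

15.7 nmi south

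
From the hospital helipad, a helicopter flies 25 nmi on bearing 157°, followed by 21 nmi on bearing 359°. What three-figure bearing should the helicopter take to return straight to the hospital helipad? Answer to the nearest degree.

Leg 1 (157°, 25 nmi): east 25 sin 157° = 9.77, north 25 cos 157° = -23.01
Leg 2 (359°, 21 nmi): east 21 sin 359° = -0.37, north 21 cos 359° = 21.00
Net displacement: 9.40 east, -2.02 north. Direction back to start is (-9.40, 2.02): bearing = atan2(-9.40, 2.02) mod 360° = 282.10° ≈ 282°.

282°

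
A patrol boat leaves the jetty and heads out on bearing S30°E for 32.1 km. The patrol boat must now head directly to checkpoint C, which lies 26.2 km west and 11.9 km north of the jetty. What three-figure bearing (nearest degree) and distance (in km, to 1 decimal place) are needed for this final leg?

313°, 58.0 km

Leg 1 (S30°E, 32.1 km): east 32.1 sin 150° = 16.05, north 32.1 cos 150° = -27.80
Current position: (16.05, -27.80). Target: (-26.2, 11.9). Remaining: Δeast = -42.25, Δnorth = 39.70.
Bearing = atan2(-42.25, 39.70) mod 360° = 313.22°; distance = √((-42.25)² + (39.70)²) = 57.975 km.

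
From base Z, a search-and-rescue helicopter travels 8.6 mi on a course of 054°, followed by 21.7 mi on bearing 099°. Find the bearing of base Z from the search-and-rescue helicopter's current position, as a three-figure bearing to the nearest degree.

Leg 1 (054°, 8.6 mi): east 8.6 sin 54° = 6.96, north 8.6 cos 54° = 5.05
Leg 2 (099°, 21.7 mi): east 21.7 sin 99° = 21.43, north 21.7 cos 99° = -3.39
Net displacement: 28.39 east, 1.66 north. Direction back to start is (-28.39, -1.66): bearing = atan2(-28.39, -1.66) mod 360° = 266.65° ≈ 267°.

267°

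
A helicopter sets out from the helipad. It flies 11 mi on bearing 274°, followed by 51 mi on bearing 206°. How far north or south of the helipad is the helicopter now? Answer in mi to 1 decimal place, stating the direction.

45.1 mi south

Leg 1 (274°, 11 mi): east 11 sin 274° = -10.97, north 11 cos 274° = 0.77
Leg 2 (206°, 51 mi): east 51 sin 206° = -22.36, north 51 cos 206° = -45.84
Net north component: -45.07 mi.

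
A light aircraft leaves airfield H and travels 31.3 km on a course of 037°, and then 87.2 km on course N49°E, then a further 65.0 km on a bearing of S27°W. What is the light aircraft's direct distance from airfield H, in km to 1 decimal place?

Leg 1 (037°, 31.3 km): east 31.3 sin 37° = 18.84, north 31.3 cos 37° = 25.00
Leg 2 (N49°E, 87.2 km): east 87.2 sin 49° = 65.81, north 87.2 cos 49° = 57.21
Leg 3 (S27°W, 65.0 km): east 65.0 sin 207° = -29.51, north 65.0 cos 207° = -57.92
Net: 55.14 east, 24.29 north. Distance = √((55.14)² + (24.29)²) = 60.251 km.

60.3 km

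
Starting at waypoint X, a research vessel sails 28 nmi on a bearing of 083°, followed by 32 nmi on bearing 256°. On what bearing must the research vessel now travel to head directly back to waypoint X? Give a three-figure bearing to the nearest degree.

Leg 1 (083°, 28 nmi): east 28 sin 83° = 27.79, north 28 cos 83° = 3.41
Leg 2 (256°, 32 nmi): east 32 sin 256° = -31.05, north 32 cos 256° = -7.74
Net displacement: -3.26 east, -4.33 north. Direction back to start is (3.26, 4.33): bearing = atan2(3.26, 4.33) mod 360° = 36.97° ≈ 037°.

037°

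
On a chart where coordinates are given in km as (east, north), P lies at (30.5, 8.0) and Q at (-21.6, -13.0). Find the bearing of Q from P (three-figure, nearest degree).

Δeast = -21.6 − 30.5 = -52.10; Δnorth = -13.0 − 8.0 = -21.00.
Bearing = atan2(Δeast, Δnorth) mod 360° = 248.05° ≈ 248°.

248°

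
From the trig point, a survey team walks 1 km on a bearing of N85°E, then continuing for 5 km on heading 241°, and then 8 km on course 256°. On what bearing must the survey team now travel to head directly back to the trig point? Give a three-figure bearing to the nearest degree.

069°

Leg 1 (N85°E, 1 km): east 1 sin 85° = 1.00, north 1 cos 85° = 0.09
Leg 2 (241°, 5 km): east 5 sin 241° = -4.37, north 5 cos 241° = -2.42
Leg 3 (256°, 8 km): east 8 sin 256° = -7.76, north 8 cos 256° = -1.94
Net displacement: -11.14 east, -4.27 north. Direction back to start is (11.14, 4.27): bearing = atan2(11.14, 4.27) mod 360° = 69.02° ≈ 069°.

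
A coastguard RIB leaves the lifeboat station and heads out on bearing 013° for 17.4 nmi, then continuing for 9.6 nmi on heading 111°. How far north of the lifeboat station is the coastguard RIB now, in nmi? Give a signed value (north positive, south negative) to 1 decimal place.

13.5 nmi

Leg 1 (013°, 17.4 nmi): east 17.4 sin 13° = 3.91, north 17.4 cos 13° = 16.95
Leg 2 (111°, 9.6 nmi): east 9.6 sin 111° = 8.96, north 9.6 cos 111° = -3.44
Net north component: 13.51 nmi.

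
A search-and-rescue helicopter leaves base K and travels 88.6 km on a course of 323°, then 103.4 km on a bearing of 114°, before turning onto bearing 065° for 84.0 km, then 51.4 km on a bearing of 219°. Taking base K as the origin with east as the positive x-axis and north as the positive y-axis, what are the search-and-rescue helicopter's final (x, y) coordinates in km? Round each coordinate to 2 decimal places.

(84.92, 24.26)

Leg 1 (323°, 88.6 km): east 88.6 sin 323° = -53.32, north 88.6 cos 323° = 70.76
Leg 2 (114°, 103.4 km): east 103.4 sin 114° = 94.46, north 103.4 cos 114° = -42.06
Leg 3 (065°, 84.0 km): east 84.0 sin 65° = 76.13, north 84.0 cos 65° = 35.50
Leg 4 (219°, 51.4 km): east 51.4 sin 219° = -32.35, north 51.4 cos 219° = -39.95
Summing: 84.92 km east, 24.26 km north → (84.92, 24.26).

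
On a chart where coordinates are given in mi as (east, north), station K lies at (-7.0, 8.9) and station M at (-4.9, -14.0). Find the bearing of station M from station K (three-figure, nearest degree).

Δeast = -4.9 − -7.0 = 2.10; Δnorth = -14.0 − 8.9 = -22.90.
Bearing = atan2(Δeast, Δnorth) mod 360° = 174.76° ≈ 175°.

175°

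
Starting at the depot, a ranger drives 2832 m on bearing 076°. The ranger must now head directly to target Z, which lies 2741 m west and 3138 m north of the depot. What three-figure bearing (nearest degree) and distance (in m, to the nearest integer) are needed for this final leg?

Leg 1 (076°, 2832 m): east 2832 sin 76° = 2747.88, north 2832 cos 76° = 685.12
Current position: (2747.88, 685.12). Target: (-2741, 3138). Remaining: Δeast = -5488.88, Δnorth = 2452.88.
Bearing = atan2(-5488.88, 2452.88) mod 360° = 294.08°; distance = √((-5488.88)² + (2452.88)²) = 6012.020 m.

294°, 6012 m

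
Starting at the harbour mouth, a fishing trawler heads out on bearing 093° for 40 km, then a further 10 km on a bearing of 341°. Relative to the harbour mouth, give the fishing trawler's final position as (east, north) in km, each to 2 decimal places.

(36.69, 7.36)

Leg 1 (093°, 40 km): east 40 sin 93° = 39.95, north 40 cos 93° = -2.09
Leg 2 (341°, 10 km): east 10 sin 341° = -3.26, north 10 cos 341° = 9.46
Summing: 36.69 km east, 7.36 km north → (36.69, 7.36).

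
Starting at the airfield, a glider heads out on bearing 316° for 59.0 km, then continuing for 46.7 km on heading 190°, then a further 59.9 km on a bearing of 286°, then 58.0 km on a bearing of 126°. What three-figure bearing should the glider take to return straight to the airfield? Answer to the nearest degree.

Leg 1 (316°, 59.0 km): east 59.0 sin 316° = -40.98, north 59.0 cos 316° = 42.44
Leg 2 (190°, 46.7 km): east 46.7 sin 190° = -8.11, north 46.7 cos 190° = -45.99
Leg 3 (286°, 59.9 km): east 59.9 sin 286° = -57.58, north 59.9 cos 286° = 16.51
Leg 4 (126°, 58.0 km): east 58.0 sin 126° = 46.92, north 58.0 cos 126° = -34.09
Net displacement: -59.75 east, -21.13 north. Direction back to start is (59.75, 21.13): bearing = atan2(59.75, 21.13) mod 360° = 70.52° ≈ 071°.

071°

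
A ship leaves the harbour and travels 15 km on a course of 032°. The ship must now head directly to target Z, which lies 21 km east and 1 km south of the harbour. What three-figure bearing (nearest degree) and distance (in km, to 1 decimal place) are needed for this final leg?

136°, 18.9 km

Leg 1 (032°, 15 km): east 15 sin 32° = 7.95, north 15 cos 32° = 12.72
Current position: (7.95, 12.72). Target: (21, -1). Remaining: Δeast = 13.05, Δnorth = -13.72.
Bearing = atan2(13.05, -13.72) mod 360° = 136.43°; distance = √((13.05)² + (-13.72)²) = 18.937 km.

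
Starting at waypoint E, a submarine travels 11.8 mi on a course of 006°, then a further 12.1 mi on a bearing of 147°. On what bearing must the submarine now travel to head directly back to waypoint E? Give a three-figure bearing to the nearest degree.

Leg 1 (006°, 11.8 mi): east 11.8 sin 6° = 1.23, north 11.8 cos 6° = 11.74
Leg 2 (147°, 12.1 mi): east 12.1 sin 147° = 6.59, north 12.1 cos 147° = -10.15
Net displacement: 7.82 east, 1.59 north. Direction back to start is (-7.82, -1.59): bearing = atan2(-7.82, -1.59) mod 360° = 258.53° ≈ 259°.

259°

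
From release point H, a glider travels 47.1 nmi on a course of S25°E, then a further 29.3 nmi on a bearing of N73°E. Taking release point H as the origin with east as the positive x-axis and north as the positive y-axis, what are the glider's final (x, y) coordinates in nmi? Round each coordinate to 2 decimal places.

(47.93, -34.12)

Leg 1 (S25°E, 47.1 nmi): east 47.1 sin 155° = 19.91, north 47.1 cos 155° = -42.69
Leg 2 (N73°E, 29.3 nmi): east 29.3 sin 73° = 28.02, north 29.3 cos 73° = 8.57
Summing: 47.93 nmi east, -34.12 nmi north → (47.93, -34.12).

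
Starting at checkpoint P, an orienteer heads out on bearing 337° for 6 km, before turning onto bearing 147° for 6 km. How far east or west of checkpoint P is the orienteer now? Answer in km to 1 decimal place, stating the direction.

Leg 1 (337°, 6 km): east 6 sin 337° = -2.34, north 6 cos 337° = 5.52
Leg 2 (147°, 6 km): east 6 sin 147° = 3.27, north 6 cos 147° = -5.03
Net east component: 0.92 km.

0.9 km east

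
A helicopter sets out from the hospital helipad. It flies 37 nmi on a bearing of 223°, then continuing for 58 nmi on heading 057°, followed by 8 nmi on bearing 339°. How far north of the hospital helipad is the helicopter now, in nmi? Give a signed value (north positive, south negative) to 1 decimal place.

Leg 1 (223°, 37 nmi): east 37 sin 223° = -25.23, north 37 cos 223° = -27.06
Leg 2 (057°, 58 nmi): east 58 sin 57° = 48.64, north 58 cos 57° = 31.59
Leg 3 (339°, 8 nmi): east 8 sin 339° = -2.87, north 8 cos 339° = 7.47
Net north component: 12.00 nmi.

12.0 nmi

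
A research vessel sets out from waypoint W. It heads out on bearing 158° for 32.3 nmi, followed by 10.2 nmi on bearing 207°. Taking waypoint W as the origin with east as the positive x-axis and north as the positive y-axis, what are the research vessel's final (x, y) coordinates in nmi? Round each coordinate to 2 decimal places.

Leg 1 (158°, 32.3 nmi): east 32.3 sin 158° = 12.10, north 32.3 cos 158° = -29.95
Leg 2 (207°, 10.2 nmi): east 10.2 sin 207° = -4.63, north 10.2 cos 207° = -9.09
Summing: 7.47 nmi east, -39.04 nmi north → (7.47, -39.04).

(7.47, -39.04)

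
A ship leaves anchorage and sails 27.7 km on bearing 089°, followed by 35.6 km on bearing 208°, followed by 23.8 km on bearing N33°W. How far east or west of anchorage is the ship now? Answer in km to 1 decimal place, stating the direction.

2.0 km west

Leg 1 (089°, 27.7 km): east 27.7 sin 89° = 27.70, north 27.7 cos 89° = 0.48
Leg 2 (208°, 35.6 km): east 35.6 sin 208° = -16.71, north 35.6 cos 208° = -31.43
Leg 3 (N33°W, 23.8 km): east 23.8 sin 327° = -12.96, north 23.8 cos 327° = 19.96
Net east component: -1.98 km.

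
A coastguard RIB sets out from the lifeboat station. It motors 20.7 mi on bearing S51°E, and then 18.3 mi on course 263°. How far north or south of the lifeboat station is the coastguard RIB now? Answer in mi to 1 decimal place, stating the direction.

Leg 1 (S51°E, 20.7 mi): east 20.7 sin 129° = 16.09, north 20.7 cos 129° = -13.03
Leg 2 (263°, 18.3 mi): east 18.3 sin 263° = -18.16, north 18.3 cos 263° = -2.23
Net north component: -15.26 mi.

15.3 mi south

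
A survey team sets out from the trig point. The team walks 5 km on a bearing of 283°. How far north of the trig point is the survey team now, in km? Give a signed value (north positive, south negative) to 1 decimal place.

1.1 km

Leg 1 (283°, 5 km): east 5 sin 283° = -4.87, north 5 cos 283° = 1.12
Net north component: 1.12 km.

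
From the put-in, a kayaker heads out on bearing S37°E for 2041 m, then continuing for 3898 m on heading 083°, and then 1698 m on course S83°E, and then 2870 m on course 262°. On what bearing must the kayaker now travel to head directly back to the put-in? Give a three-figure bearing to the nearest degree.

294°

Leg 1 (S37°E, 2041 m): east 2041 sin 143° = 1228.30, north 2041 cos 143° = -1630.02
Leg 2 (083°, 3898 m): east 3898 sin 83° = 3868.94, north 3898 cos 83° = 475.05
Leg 3 (S83°E, 1698 m): east 1698 sin 97° = 1685.34, north 1698 cos 97° = -206.93
Leg 4 (262°, 2870 m): east 2870 sin 262° = -2842.07, north 2870 cos 262° = -399.43
Net displacement: 3940.52 east, -1761.33 north. Direction back to start is (-3940.52, 1761.33): bearing = atan2(-3940.52, 1761.33) mod 360° = 294.08° ≈ 294°.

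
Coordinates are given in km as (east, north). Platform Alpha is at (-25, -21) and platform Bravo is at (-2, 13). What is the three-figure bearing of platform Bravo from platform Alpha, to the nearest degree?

034°

Δeast = -2 − -25 = 23.00; Δnorth = 13 − -21 = 34.00.
Bearing = atan2(Δeast, Δnorth) mod 360° = 34.08° ≈ 034°.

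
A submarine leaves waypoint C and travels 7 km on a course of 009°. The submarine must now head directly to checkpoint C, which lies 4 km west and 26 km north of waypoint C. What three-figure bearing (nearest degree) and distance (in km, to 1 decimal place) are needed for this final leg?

345°, 19.8 km

Leg 1 (009°, 7 km): east 7 sin 9° = 1.10, north 7 cos 9° = 6.91
Current position: (1.10, 6.91). Target: (-4, 26). Remaining: Δeast = -5.10, Δnorth = 19.09.
Bearing = atan2(-5.10, 19.09) mod 360° = 345.05°; distance = √((-5.10)² + (19.09)²) = 19.755 km.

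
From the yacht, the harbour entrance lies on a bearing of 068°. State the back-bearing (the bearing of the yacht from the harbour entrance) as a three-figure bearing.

248°

Back-bearing = 068° + 180° = 248°.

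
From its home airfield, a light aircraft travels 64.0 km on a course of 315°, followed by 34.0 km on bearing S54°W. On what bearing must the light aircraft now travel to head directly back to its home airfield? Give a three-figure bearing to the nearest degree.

Leg 1 (315°, 64.0 km): east 64.0 sin 315° = -45.25, north 64.0 cos 315° = 45.25
Leg 2 (S54°W, 34.0 km): east 34.0 sin 234° = -27.51, north 34.0 cos 234° = -19.98
Net displacement: -72.76 east, 25.27 north. Direction back to start is (72.76, -25.27): bearing = atan2(72.76, -25.27) mod 360° = 109.15° ≈ 109°.

109°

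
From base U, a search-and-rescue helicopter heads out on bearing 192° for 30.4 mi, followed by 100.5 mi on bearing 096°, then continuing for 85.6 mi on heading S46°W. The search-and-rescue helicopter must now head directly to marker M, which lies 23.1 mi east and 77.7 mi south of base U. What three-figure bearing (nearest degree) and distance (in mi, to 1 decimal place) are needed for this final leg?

Leg 1 (192°, 30.4 mi): east 30.4 sin 192° = -6.32, north 30.4 cos 192° = -29.74
Leg 2 (096°, 100.5 mi): east 100.5 sin 96° = 99.95, north 100.5 cos 96° = -10.51
Leg 3 (S46°W, 85.6 mi): east 85.6 sin 226° = -61.58, north 85.6 cos 226° = -59.46
Current position: (32.05, -99.70). Target: (23.1, -77.7). Remaining: Δeast = -8.95, Δnorth = 22.00.
Bearing = atan2(-8.95, 22.00) mod 360° = 337.86°; distance = √((-8.95)² + (22.00)²) = 23.755 mi.

338°, 23.8 mi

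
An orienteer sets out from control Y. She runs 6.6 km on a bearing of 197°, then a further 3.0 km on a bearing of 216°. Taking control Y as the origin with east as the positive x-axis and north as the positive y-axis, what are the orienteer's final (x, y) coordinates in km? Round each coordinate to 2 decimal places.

(-3.69, -8.74)

Leg 1 (197°, 6.6 km): east 6.6 sin 197° = -1.93, north 6.6 cos 197° = -6.31
Leg 2 (216°, 3.0 km): east 3.0 sin 216° = -1.76, north 3.0 cos 216° = -2.43
Summing: -3.69 km east, -8.74 km north → (-3.69, -8.74).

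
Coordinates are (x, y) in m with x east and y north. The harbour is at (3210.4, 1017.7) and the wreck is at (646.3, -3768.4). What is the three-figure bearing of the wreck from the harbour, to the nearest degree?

Δeast = 646.3 − 3210.4 = -2564.10; Δnorth = -3768.4 − 1017.7 = -4786.10.
Bearing = atan2(Δeast, Δnorth) mod 360° = 208.18° ≈ 208°.

208°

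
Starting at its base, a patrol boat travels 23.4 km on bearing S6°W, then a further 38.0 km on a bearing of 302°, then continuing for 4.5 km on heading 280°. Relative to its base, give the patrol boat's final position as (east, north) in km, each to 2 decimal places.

Leg 1 (S6°W, 23.4 km): east 23.4 sin 186° = -2.45, north 23.4 cos 186° = -23.27
Leg 2 (302°, 38.0 km): east 38.0 sin 302° = -32.23, north 38.0 cos 302° = 20.14
Leg 3 (280°, 4.5 km): east 4.5 sin 280° = -4.43, north 4.5 cos 280° = 0.78
Summing: -39.10 km east, -2.35 km north → (-39.10, -2.35).

(-39.10, -2.35)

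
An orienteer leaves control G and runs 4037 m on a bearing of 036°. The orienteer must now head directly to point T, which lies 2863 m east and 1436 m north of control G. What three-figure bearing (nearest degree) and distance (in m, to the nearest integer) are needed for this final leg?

Leg 1 (036°, 4037 m): east 4037 sin 36° = 2372.89, north 4037 cos 36° = 3266.00
Current position: (2372.89, 3266.00). Target: (2863, 1436). Remaining: Δeast = 490.11, Δnorth = -1830.00.
Bearing = atan2(490.11, -1830.00) mod 360° = 165.01°; distance = √((490.11)² + (-1830.00)²) = 1894.496 m.

165°, 1894 m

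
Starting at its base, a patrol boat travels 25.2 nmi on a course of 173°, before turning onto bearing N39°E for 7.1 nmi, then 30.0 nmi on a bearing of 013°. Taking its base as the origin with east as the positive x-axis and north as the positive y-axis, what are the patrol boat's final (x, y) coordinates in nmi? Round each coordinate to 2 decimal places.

Leg 1 (173°, 25.2 nmi): east 25.2 sin 173° = 3.07, north 25.2 cos 173° = -25.01
Leg 2 (N39°E, 7.1 nmi): east 7.1 sin 39° = 4.47, north 7.1 cos 39° = 5.52
Leg 3 (013°, 30.0 nmi): east 30.0 sin 13° = 6.75, north 30.0 cos 13° = 29.23
Summing: 14.29 nmi east, 9.74 nmi north → (14.29, 9.74).

(14.29, 9.74)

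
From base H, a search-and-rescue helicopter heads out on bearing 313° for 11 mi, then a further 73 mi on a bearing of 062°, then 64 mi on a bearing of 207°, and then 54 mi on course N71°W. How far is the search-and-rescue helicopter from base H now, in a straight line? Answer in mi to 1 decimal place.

Leg 1 (313°, 11 mi): east 11 sin 313° = -8.04, north 11 cos 313° = 7.50
Leg 2 (062°, 73 mi): east 73 sin 62° = 64.46, north 73 cos 62° = 34.27
Leg 3 (207°, 64 mi): east 64 sin 207° = -29.06, north 64 cos 207° = -57.02
Leg 4 (N71°W, 54 mi): east 54 sin 289° = -51.06, north 54 cos 289° = 17.58
Net: -23.70 east, 2.33 north. Distance = √((-23.70)² + (2.33)²) = 23.817 mi.

23.8 mi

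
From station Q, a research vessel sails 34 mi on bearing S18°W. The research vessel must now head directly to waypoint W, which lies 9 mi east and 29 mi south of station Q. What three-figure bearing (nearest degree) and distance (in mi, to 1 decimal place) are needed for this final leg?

Leg 1 (S18°W, 34 mi): east 34 sin 198° = -10.51, north 34 cos 198° = -32.34
Current position: (-10.51, -32.34). Target: (9, -29). Remaining: Δeast = 19.51, Δnorth = 3.34.
Bearing = atan2(19.51, 3.34) mod 360° = 80.30°; distance = √((19.51)² + (3.34)²) = 19.790 mi.

080°, 19.8 mi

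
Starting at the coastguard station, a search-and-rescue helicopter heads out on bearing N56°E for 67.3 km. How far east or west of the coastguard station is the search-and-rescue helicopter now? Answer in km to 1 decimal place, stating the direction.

Leg 1 (N56°E, 67.3 km): east 67.3 sin 56° = 55.79, north 67.3 cos 56° = 37.63
Net east component: 55.79 km.

55.8 km east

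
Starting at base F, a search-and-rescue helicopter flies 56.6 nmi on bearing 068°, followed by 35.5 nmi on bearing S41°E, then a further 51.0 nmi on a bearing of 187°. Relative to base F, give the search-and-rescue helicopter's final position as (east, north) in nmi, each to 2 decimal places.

(69.55, -56.21)

Leg 1 (068°, 56.6 nmi): east 56.6 sin 68° = 52.48, north 56.6 cos 68° = 21.20
Leg 2 (S41°E, 35.5 nmi): east 35.5 sin 139° = 23.29, north 35.5 cos 139° = -26.79
Leg 3 (187°, 51.0 nmi): east 51.0 sin 187° = -6.22, north 51.0 cos 187° = -50.62
Summing: 69.55 nmi east, -56.21 nmi north → (69.55, -56.21).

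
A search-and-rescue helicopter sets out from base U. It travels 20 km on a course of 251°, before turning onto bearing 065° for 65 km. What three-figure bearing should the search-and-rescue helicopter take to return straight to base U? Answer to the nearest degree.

Leg 1 (251°, 20 km): east 20 sin 251° = -18.91, north 20 cos 251° = -6.51
Leg 2 (065°, 65 km): east 65 sin 65° = 58.91, north 65 cos 65° = 27.47
Net displacement: 40.00 east, 20.96 north. Direction back to start is (-40.00, -20.96): bearing = atan2(-40.00, -20.96) mod 360° = 242.35° ≈ 242°.

242°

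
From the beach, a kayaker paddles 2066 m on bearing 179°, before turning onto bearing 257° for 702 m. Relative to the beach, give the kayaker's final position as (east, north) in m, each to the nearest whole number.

Leg 1 (179°, 2066 m): east 2066 sin 179° = 36.06, north 2066 cos 179° = -2065.69
Leg 2 (257°, 702 m): east 702 sin 257° = -684.01, north 702 cos 257° = -157.92
Summing: -647.95 m east, -2223.60 m north → (-648, -2224).

(-648, -2224)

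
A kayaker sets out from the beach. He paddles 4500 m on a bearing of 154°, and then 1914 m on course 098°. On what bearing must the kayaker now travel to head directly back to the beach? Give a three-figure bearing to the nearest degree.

318°

Leg 1 (154°, 4500 m): east 4500 sin 154° = 1972.67, north 4500 cos 154° = -4044.57
Leg 2 (098°, 1914 m): east 1914 sin 98° = 1895.37, north 1914 cos 98° = -266.38
Net displacement: 3868.04 east, -4310.95 north. Direction back to start is (-3868.04, 4310.95): bearing = atan2(-3868.04, 4310.95) mod 360° = 318.10° ≈ 318°.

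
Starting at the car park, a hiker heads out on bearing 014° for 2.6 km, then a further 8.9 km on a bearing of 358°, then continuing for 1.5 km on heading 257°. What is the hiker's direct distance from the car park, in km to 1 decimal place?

11.1 km

Leg 1 (014°, 2.6 km): east 2.6 sin 14° = 0.63, north 2.6 cos 14° = 2.52
Leg 2 (358°, 8.9 km): east 8.9 sin 358° = -0.31, north 8.9 cos 358° = 8.89
Leg 3 (257°, 1.5 km): east 1.5 sin 257° = -1.46, north 1.5 cos 257° = -0.34
Net: -1.14 east, 11.08 north. Distance = √((-1.14)² + (11.08)²) = 11.139 km.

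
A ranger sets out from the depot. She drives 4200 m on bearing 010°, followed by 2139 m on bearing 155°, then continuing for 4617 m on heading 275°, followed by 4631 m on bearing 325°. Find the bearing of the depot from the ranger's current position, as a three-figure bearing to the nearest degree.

Leg 1 (010°, 4200 m): east 4200 sin 10° = 729.32, north 4200 cos 10° = 4136.19
Leg 2 (155°, 2139 m): east 2139 sin 155° = 903.98, north 2139 cos 155° = -1938.59
Leg 3 (275°, 4617 m): east 4617 sin 275° = -4599.43, north 4617 cos 275° = 402.40
Leg 4 (325°, 4631 m): east 4631 sin 325° = -2656.23, north 4631 cos 325° = 3793.49
Net displacement: -5622.36 east, 6393.49 north. Direction back to start is (5622.36, -6393.49): bearing = atan2(5622.36, -6393.49) mod 360° = 138.67° ≈ 139°.

139°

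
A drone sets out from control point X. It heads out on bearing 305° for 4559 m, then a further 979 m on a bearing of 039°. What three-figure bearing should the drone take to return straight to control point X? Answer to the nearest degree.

Leg 1 (305°, 4559 m): east 4559 sin 305° = -3734.51, north 4559 cos 305° = 2614.93
Leg 2 (039°, 979 m): east 979 sin 39° = 616.10, north 979 cos 39° = 760.83
Net displacement: -3118.41 east, 3375.76 north. Direction back to start is (3118.41, -3375.76): bearing = atan2(3118.41, -3375.76) mod 360° = 137.27° ≈ 137°.

137°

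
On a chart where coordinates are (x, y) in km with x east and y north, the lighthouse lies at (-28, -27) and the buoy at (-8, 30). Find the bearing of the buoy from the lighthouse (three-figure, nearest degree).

Δeast = -8 − -28 = 20.00; Δnorth = 30 − -27 = 57.00.
Bearing = atan2(Δeast, Δnorth) mod 360° = 19.33° ≈ 019°.

019°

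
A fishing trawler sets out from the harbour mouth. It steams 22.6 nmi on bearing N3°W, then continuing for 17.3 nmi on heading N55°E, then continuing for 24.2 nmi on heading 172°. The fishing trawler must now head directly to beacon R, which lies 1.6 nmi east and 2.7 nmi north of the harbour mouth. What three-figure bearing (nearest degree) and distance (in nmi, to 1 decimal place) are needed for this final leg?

248°, 15.9 nmi

Leg 1 (N3°W, 22.6 nmi): east 22.6 sin 357° = -1.18, north 22.6 cos 357° = 22.57
Leg 2 (N55°E, 17.3 nmi): east 17.3 sin 55° = 14.17, north 17.3 cos 55° = 9.92
Leg 3 (172°, 24.2 nmi): east 24.2 sin 172° = 3.37, north 24.2 cos 172° = -23.96
Current position: (16.36, 8.53). Target: (1.6, 2.7). Remaining: Δeast = -14.76, Δnorth = -5.83.
Bearing = atan2(-14.76, -5.83) mod 360° = 248.45°; distance = √((-14.76)² + (-5.83)²) = 15.865 nmi.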